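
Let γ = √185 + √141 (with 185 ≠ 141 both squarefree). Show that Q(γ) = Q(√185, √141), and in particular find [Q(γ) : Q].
[Q(γ) : Q] = 4 (equivalently, Q(γ) = Q(√185, √141))

Obviously Q(γ) ⊆ Q(√185, √141), and [Q(√185, √141):Q] = 4 (since 185, 141 are distinct squarefree integers > 1 with 26085 not a perfect square). To show equality we compute the minimal polynomial of γ. From γ = √185 + √141: γ^2 = 185 + 2√(26085) + 141 = 326 + 2√(26085), so γ^2 - 326 = 2√(26085); squaring, (γ^2 - 326)^2 = 4·26085, i.e. γ^4 - 652γ^2 + 106276 - 104340 = 0, i.e. γ^4 - 652γ^2 + 1936 = 0. So γ is a root of x^4 - 652x^2 + 1936. This polynomial is irreducible over Q: it has no rational root (each ±√185 ± √141 is irrational), and any factorization into two quadratics over Q would force √(26085) ∈ Q (pairing opposite roots) or √185, √141 ∈ Q (other pairings), all impossible. Hence [Q(γ):Q] = 4 = [Q(√185, √141):Q], so Q(γ) = Q(√185, √141).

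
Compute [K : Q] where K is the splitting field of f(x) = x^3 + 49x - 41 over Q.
[K : Q] = 6

By the rational root test, any rational root of the monic integer polynomial f(x) = x^3 + 49x - 41 must be an integer dividing the constant term -41, i.e. one of ±{1, 41}. Evaluating: f(1) = 9, f(-1) = -91, f(41) = 70889, f(-41) = -70971; none is 0, so f has no rational root and is therefore irreducible over Q (a cubic with no linear factor over a field is irreducible). For an irreducible cubic, the Galois group is A_3 or S_3 according as the discriminant disc(f) = -4a^3 - 27b^2 = -4·(49)^3 - 27·(-41)^2 = -515983 is or is not a square in Q. Here disc(f) = -515983 is not a perfect square in Q, so the Galois group of f over Q is not contained in A_3 and must be all of S_3. The splitting field has degree |S_3| = 6 over Q, so [K : Q] = 6.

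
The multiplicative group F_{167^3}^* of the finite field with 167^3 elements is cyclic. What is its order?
|F_{167^3}^*| = 4657462

F_{167^3} has 167^3 = 4657463 elements; its multiplicative group consists of all nonzero elements, so |F_{167^3}^*| = 4657463 - 1 = 4657462. (It is cyclic since any finite subgroup of the multiplicative group of a field is cyclic.)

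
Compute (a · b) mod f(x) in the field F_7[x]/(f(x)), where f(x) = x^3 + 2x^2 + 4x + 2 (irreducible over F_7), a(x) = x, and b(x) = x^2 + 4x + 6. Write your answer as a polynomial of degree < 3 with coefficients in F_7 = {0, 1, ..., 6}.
a · b ≡ 2x^2 + 2x + 5 (mod f(x))

Multiply in F_7[x]: a(x)·b(x) = (x)·(x^2 + 4x + 6) = x^3 + 4x^2 + 6x. This has degree ≥ 3, so divide by f(x) over F_7: x^3 + 4x^2 + 6x = (1)·(x^3 + 2x^2 + 4x + 2) + (2x^2 + 2x + 5). Hence a·b ≡ 2x^2 + 2x + 5 (mod f). (F_7[x]/(f) is a field with 7^3 = 343 elements since f is irreducible of degree 3.)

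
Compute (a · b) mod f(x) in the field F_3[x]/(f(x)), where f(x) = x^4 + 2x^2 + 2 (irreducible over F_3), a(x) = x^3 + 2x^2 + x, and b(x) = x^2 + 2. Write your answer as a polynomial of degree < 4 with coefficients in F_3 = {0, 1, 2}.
a · b ≡ x^3 + 2 (mod f(x))

Multiply in F_3[x]: a(x)·b(x) = (x^3 + 2x^2 + x)·(x^2 + 2) = x^5 + 2x^4 + x^2 + 2x. This has degree ≥ 4, so divide by f(x) over F_3: x^5 + 2x^4 + x^2 + 2x = (x + 2)·(x^4 + 2x^2 + 2) + (x^3 + 2). Hence a·b ≡ x^3 + 2 (mod f). (F_3[x]/(f) is a field with 3^4 = 81 elements since f is irreducible of degree 4.)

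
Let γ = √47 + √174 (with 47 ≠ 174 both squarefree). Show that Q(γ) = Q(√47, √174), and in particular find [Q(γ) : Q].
[Q(γ) : Q] = 4 (equivalently, Q(γ) = Q(√47, √174))

Obviously Q(γ) ⊆ Q(√47, √174), and [Q(√47, √174):Q] = 4 (since 47, 174 are distinct squarefree integers > 1 with 8178 not a perfect square). To show equality we compute the minimal polynomial of γ. From γ = √47 + √174: γ^2 = 47 + 2√(8178) + 174 = 221 + 2√(8178), so γ^2 - 221 = 2√(8178); squaring, (γ^2 - 221)^2 = 4·8178, i.e. γ^4 - 442γ^2 + 48841 - 32712 = 0, i.e. γ^4 - 442γ^2 + 16129 = 0. So γ is a root of x^4 - 442x^2 + 16129. This polynomial is irreducible over Q: it has no rational root (each ±√47 ± √174 is irrational), and any factorization into two quadratics over Q would force √(8178) ∈ Q (pairing opposite roots) or √47, √174 ∈ Q (other pairings), all impossible. Hence [Q(γ):Q] = 4 = [Q(√47, √174):Q], so Q(γ) = Q(√47, √174).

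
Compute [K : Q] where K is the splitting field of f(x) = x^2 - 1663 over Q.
[K : Q] = 2

f(x) = x^2 - 1663 factors as (x - √1663)(x + √1663). The splitting field is K = Q(√1663). Since 1663 is squarefree and > 1, it is not a perfect square, so x^2 - 1663 is irreducible over Q and [Q(√1663) : Q] = 2. Hence [K : Q] = 2.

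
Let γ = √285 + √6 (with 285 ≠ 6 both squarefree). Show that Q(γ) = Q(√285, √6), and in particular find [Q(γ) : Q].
[Q(γ) : Q] = 4 (equivalently, Q(γ) = Q(√285, √6))

Obviously Q(γ) ⊆ Q(√285, √6), and [Q(√285, √6):Q] = 4 (since 285, 6 are distinct squarefree integers > 1 with 1710 not a perfect square). To show equality we compute the minimal polynomial of γ. From γ = √285 + √6: γ^2 = 285 + 2√(1710) + 6 = 291 + 2√(1710), so γ^2 - 291 = 2√(1710); squaring, (γ^2 - 291)^2 = 4·1710, i.e. γ^4 - 582γ^2 + 84681 - 6840 = 0, i.e. γ^4 - 582γ^2 + 77841 = 0. So γ is a root of x^4 - 582x^2 + 77841. This polynomial is irreducible over Q: it has no rational root (each ±√285 ± √6 is irrational), and any factorization into two quadratics over Q would force √(1710) ∈ Q (pairing opposite roots) or √285, √6 ∈ Q (other pairings), all impossible. Hence [Q(γ):Q] = 4 = [Q(√285, √6):Q], so Q(γ) = Q(√285, √6).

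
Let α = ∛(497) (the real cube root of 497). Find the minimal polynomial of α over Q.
m_α(x) = x^3 - 497

α satisfies α^3 = 497, so x^3 - 497 annihilates α. By the rational root test, a rational root p/q (in lowest terms) of x^3 - 497 would satisfy p^3 = 497 q^3, forcing q = 1 and p^3 = 497; but 497 is not a perfect cube, contradiction. A monic cubic over Q with no rational root is irreducible (any nontrivial factorization would include a linear factor). Hence x^3 - 497 is the minimal polynomial of α, and in particular [Q(α):Q] = 3.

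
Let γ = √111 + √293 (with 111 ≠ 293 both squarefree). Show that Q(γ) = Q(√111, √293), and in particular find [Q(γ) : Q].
[Q(γ) : Q] = 4 (equivalently, Q(γ) = Q(√111, √293))

Obviously Q(γ) ⊆ Q(√111, √293), and [Q(√111, √293):Q] = 4 (since 111, 293 are distinct squarefree integers > 1 with 32523 not a perfect square). To show equality we compute the minimal polynomial of γ. From γ = √111 + √293: γ^2 = 111 + 2√(32523) + 293 = 404 + 2√(32523), so γ^2 - 404 = 2√(32523); squaring, (γ^2 - 404)^2 = 4·32523, i.e. γ^4 - 808γ^2 + 163216 - 130092 = 0, i.e. γ^4 - 808γ^2 + 33124 = 0. So γ is a root of x^4 - 808x^2 + 33124. This polynomial is irreducible over Q: it has no rational root (each ±√111 ± √293 is irrational), and any factorization into two quadratics over Q would force √(32523) ∈ Q (pairing opposite roots) or √111, √293 ∈ Q (other pairings), all impossible. Hence [Q(γ):Q] = 4 = [Q(√111, √293):Q], so Q(γ) = Q(√111, √293).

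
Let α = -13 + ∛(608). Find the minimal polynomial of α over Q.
m_α(x) = x^3 + 39x^2 + 507x + 1589

Set β = α + 13 = ∛(608), so β^3 = 608. Then (α + 13)^3 - 608 = 0, i.e. α is a root of g(x) = (x + 13)^3 - 608 = x^3 + 39x^2 + 507x + 1589. Since g(x) = h(x + 13) where h(x) = x^3 - 608, and h is irreducible over Q (because 608 is not a perfect cube, so h has no rational root, and a monic cubic with no rational root is irreducible), g is also irreducible (irreducibility is preserved under the substitution x → x + 13). Hence m_α(x) = x^3 + 39x^2 + 507x + 1589.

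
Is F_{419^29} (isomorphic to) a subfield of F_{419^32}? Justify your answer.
No: F_{419^29} is not a subfield of F_{419^32}

F_{p^m} embeds in F_{p^n} iff m | n. Here 29 ∤ 32 (since 32 = 1·29 + 3 with remainder 3 ≠ 0), so F_{419^29} is not a subfield of F_{419^32}. Equivalently: if it were, the tower law would give 29 = [F_{419^29}:F_419] dividing [F_{419^32}:F_419] = 32, contradiction.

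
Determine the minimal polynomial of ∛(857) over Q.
m_α(x) = x^3 - 857

α satisfies α^3 = 857, so x^3 - 857 annihilates α. By the rational root test, a rational root p/q (in lowest terms) of x^3 - 857 would satisfy p^3 = 857 q^3, forcing q = 1 and p^3 = 857; but 857 is not a perfect cube, contradiction. A monic cubic over Q with no rational root is irreducible (any nontrivial factorization would include a linear factor). Hence x^3 - 857 is the minimal polynomial of α, and in particular [Q(α):Q] = 3.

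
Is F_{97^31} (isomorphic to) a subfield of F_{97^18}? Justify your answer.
No: F_{97^31} is not a subfield of F_{97^18}

F_{p^m} embeds in F_{p^n} iff m | n. Here 31 ∤ 18 (since 18 = 0·31 + 18 with remainder 18 ≠ 0), so F_{97^31} is not a subfield of F_{97^18}. Equivalently: if it were, the tower law would give 31 = [F_{97^31}:F_97] dividing [F_{97^18}:F_97] = 18, contradiction.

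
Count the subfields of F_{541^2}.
F_{541^2} has 2 subfields

The subfields of F_{p^n} are exactly the fields F_{p^d} for d | n (each is the fixed field of the unique index-d subgroup of Gal(F_{p^n}/F_p) ≅ Z/nZ). The divisors of n = 2 are {1, 2}, giving 2 subfields: F_{541^1}, F_{541^2}.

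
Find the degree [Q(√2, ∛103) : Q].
[Q(√2, ∛103) : Q] = 6

Let L = Q(√2, ∛103). Since Q(√2) ⊂ L and [Q(√2):Q] = 2, the tower law gives 2 | [L:Q]. Likewise Q(∛103) ⊂ L with [Q(∛103):Q] = 3 (because 103 is not a perfect cube), so 3 | [L:Q]. As gcd(2,3) = 1, [L:Q] is divisible by 6. Conversely L is generated over Q by √2 and ∛103, so [L:Q] ≤ 2·3 = 6. Therefore [Q(√2, ∛103) : Q] = 6.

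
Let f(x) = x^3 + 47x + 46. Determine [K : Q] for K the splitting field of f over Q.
[K : Q] = 6

By the rational root test, any rational root of the monic integer polynomial f(x) = x^3 + 47x + 46 must be an integer dividing the constant term 46, i.e. one of ±{1, 2, 23, 46}. Evaluating: f(1) = 94, f(-1) = -2, f(2) = 148, f(-2) = -56, f(23) = 13294, f(-23) = -13202, f(46) = 99544, f(-46) = -99452; none is 0, so f has no rational root and is therefore irreducible over Q (a cubic with no linear factor over a field is irreducible). For an irreducible cubic, the Galois group is A_3 or S_3 according as the discriminant disc(f) = -4a^3 - 27b^2 = -4·(47)^3 - 27·(46)^2 = -472424 is or is not a square in Q. Here disc(f) = -472424 is not a perfect square in Q, so the Galois group of f over Q is not contained in A_3 and must be all of S_3. The splitting field has degree |S_3| = 6 over Q, so [K : Q] = 6.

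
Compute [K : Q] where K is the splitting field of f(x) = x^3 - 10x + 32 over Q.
[K : Q] = 6

By the rational root test, any rational root of the monic integer polynomial f(x) = x^3 - 10x + 32 must be an integer dividing the constant term 32, i.e. one of ±{1, 2, 4, 8, 16, 32}. Evaluating: f(1) = 23, f(-1) = 41, f(2) = 20, f(-2) = 44, f(4) = 56, f(-4) = 8, f(8) = 464, f(-8) = -400, f(16) = 3968, f(-16) = -3904, f(32) = 32480, f(-32) = -32416; none is 0, so f has no rational root and is therefore irreducible over Q (a cubic with no linear factor over a field is irreducible). For an irreducible cubic, the Galois group is A_3 or S_3 according as the discriminant disc(f) = -4a^3 - 27b^2 = -4·(-10)^3 - 27·(32)^2 = -23648 is or is not a square in Q. Here disc(f) = -23648 is not a perfect square in Q, so the Galois group of f over Q is not contained in A_3 and must be all of S_3. The splitting field has degree |S_3| = 6 over Q, so [K : Q] = 6.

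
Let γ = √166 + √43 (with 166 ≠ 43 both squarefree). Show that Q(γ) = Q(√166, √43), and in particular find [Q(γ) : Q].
[Q(γ) : Q] = 4 (equivalently, Q(γ) = Q(√166, √43))

Obviously Q(γ) ⊆ Q(√166, √43), and [Q(√166, √43):Q] = 4 (since 166, 43 are distinct squarefree integers > 1 with 7138 not a perfect square). To show equality we compute the minimal polynomial of γ. From γ = √166 + √43: γ^2 = 166 + 2√(7138) + 43 = 209 + 2√(7138), so γ^2 - 209 = 2√(7138); squaring, (γ^2 - 209)^2 = 4·7138, i.e. γ^4 - 418γ^2 + 43681 - 28552 = 0, i.e. γ^4 - 418γ^2 + 15129 = 0. So γ is a root of x^4 - 418x^2 + 15129. This polynomial is irreducible over Q: it has no rational root (each ±√166 ± √43 is irrational), and any factorization into two quadratics over Q would force √(7138) ∈ Q (pairing opposite roots) or √166, √43 ∈ Q (other pairings), all impossible. Hence [Q(γ):Q] = 4 = [Q(√166, √43):Q], so Q(γ) = Q(√166, √43).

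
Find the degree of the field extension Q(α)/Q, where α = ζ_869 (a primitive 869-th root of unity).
[Q(α):Q] = 780

The minimal polynomial of ζ_869 over Q is the 869-th cyclotomic polynomial Φ_869(x), which is irreducible over Q and has degree φ(869) = 780. Hence [Q(α):Q] = φ(869) = 780.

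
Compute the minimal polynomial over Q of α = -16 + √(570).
m_α(x) = x^2 + 32x - 314

From α + 16 = √(570), squaring gives (α + 16)^2 = 570, i.e. α^2 + 32α + 256 = 570, so α^2 + 32α - 314 = 0. The discriminant of x^2 + 32x - 314 is (32)^2 - 4·(-314) = 1024 + 1256 = 2280, and 4·(570) is not a perfect square in Q since 570 is squarefree and ≠ 1. Hence x^2 + 32x - 314 is irreducible over Q and is the minimal polynomial of α.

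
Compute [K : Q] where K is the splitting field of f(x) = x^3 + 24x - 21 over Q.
[K : Q] = 6

By the rational root test, any rational root of the monic integer polynomial f(x) = x^3 + 24x - 21 must be an integer dividing the constant term -21, i.e. one of ±{1, 3, 7, 21}. Evaluating: f(1) = 4, f(-1) = -46, f(3) = 78, f(-3) = -120, f(7) = 490, f(-7) = -532, f(21) = 9744, f(-21) = -9786; none is 0, so f has no rational root and is therefore irreducible over Q (a cubic with no linear factor over a field is irreducible). For an irreducible cubic, the Galois group is A_3 or S_3 according as the discriminant disc(f) = -4a^3 - 27b^2 = -4·(24)^3 - 27·(-21)^2 = -67203 is or is not a square in Q. Here disc(f) = -67203 is not a perfect square in Q, so the Galois group of f over Q is not contained in A_3 and must be all of S_3. The splitting field has degree |S_3| = 6 over Q, so [K : Q] = 6.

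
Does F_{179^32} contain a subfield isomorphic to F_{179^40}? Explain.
No: F_{179^40} is not a subfield of F_{179^32}

F_{p^m} embeds in F_{p^n} iff m | n. Here 40 ∤ 32 (since 32 = 0·40 + 32 with remainder 32 ≠ 0), so F_{179^40} is not a subfield of F_{179^32}. Equivalently: if it were, the tower law would give 40 = [F_{179^40}:F_179] dividing [F_{179^32}:F_179] = 32, contradiction.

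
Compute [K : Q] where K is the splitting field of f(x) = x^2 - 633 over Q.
[K : Q] = 2

f(x) = x^2 - 633 factors as (x - √633)(x + √633). The splitting field is K = Q(√633). Since 633 is squarefree and > 1, it is not a perfect square, so x^2 - 633 is irreducible over Q and [Q(√633) : Q] = 2. Hence [K : Q] = 2.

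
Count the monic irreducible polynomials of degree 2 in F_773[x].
There are 298378 monic irreducible polynomials of degree 2 over F_773

Each element of F_{773^2} that lies in no proper subfield is a root of exactly one monic irreducible of degree 2 over F_773, and each such polynomial has 2 distinct roots in F_{773^2}. By Möbius inversion the count is N_773(2) = (1/2) Σ_{d|2} μ(2/d) · 773^d = (1/2)(μ(2)·773^1 + μ(1)·773^2) = 596756/2 = 298378.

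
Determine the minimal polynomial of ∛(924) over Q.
m_α(x) = x^3 - 924

α satisfies α^3 = 924, so x^3 - 924 annihilates α. By the rational root test, a rational root p/q (in lowest terms) of x^3 - 924 would satisfy p^3 = 924 q^3, forcing q = 1 and p^3 = 924; but 924 is not a perfect cube, contradiction. A monic cubic over Q with no rational root is irreducible (any nontrivial factorization would include a linear factor). Hence x^3 - 924 is the minimal polynomial of α, and in particular [Q(α):Q] = 3.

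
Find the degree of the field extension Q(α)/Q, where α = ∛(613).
[Q(α):Q] = 3

The minimal polynomial of α is x^3 - 613, irreducible over Q since 613 is not a perfect cube (so x^3 - 613 has no rational root). Hence [Q(α):Q] = deg(m_α) = 3.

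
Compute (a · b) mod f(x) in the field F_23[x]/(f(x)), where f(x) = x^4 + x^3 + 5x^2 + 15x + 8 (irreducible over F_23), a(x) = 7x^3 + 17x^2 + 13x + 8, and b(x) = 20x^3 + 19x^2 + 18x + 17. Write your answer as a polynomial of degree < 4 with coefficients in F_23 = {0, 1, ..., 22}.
a · b ≡ 13x^3 + 21x^2 + 8x + 14 (mod f(x))

Multiply in F_23[x]: a(x)·b(x) = (7x^3 + 17x^2 + 13x + 8)·(20x^3 + 19x^2 + 18x + 17) = 2x^6 + 13x^5 + 19x^4 + 4x^3 + 8x^2 + 20x + 21. This has degree ≥ 4, so divide by f(x) over F_23: 2x^6 + 13x^5 + 19x^4 + 4x^3 + 8x^2 + 20x + 21 = (2x^2 + 11x + 21)·(x^4 + x^3 + 5x^2 + 15x + 8) + (13x^3 + 21x^2 + 8x + 14). Hence a·b ≡ 13x^3 + 21x^2 + 8x + 14 (mod f). (F_23[x]/(f) is a field with 23^4 = 279841 elements since f is irreducible of degree 4.)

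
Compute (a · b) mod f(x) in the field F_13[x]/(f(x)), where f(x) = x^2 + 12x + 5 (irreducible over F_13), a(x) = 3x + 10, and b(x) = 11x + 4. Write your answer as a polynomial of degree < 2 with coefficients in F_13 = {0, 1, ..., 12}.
a · b ≡ 12x + 5 (mod f(x))

Multiply in F_13[x]: a(x)·b(x) = (3x + 10)·(11x + 4) = 7x^2 + 5x + 1. This has degree ≥ 2, so divide by f(x) over F_13: 7x^2 + 5x + 1 = (7)·(x^2 + 12x + 5) + (12x + 5). Hence a·b ≡ 12x + 5 (mod f). (F_13[x]/(f) is a field with 13^2 = 169 elements since f is irreducible of degree 2.)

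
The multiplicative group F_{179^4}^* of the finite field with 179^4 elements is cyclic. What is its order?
|F_{179^4}^*| = 1026625680

F_{179^4} has 179^4 = 1026625681 elements; its multiplicative group consists of all nonzero elements, so |F_{179^4}^*| = 1026625681 - 1 = 1026625680. (It is cyclic since any finite subgroup of the multiplicative group of a field is cyclic.)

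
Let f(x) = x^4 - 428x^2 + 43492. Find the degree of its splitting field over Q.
[K : Q] = 4

Solving the quadratic in x^2: x^2 = (428 ± √(428^2 - 4·43492))/2 = (428 ± √9216)/2 = (428 ± 96)/2, giving x^2 = 262 or x^2 = 166. So f(x) = (x^2 - 262)(x^2 - 166) and the roots of f are ±√262, ±√166. Hence the splitting field is K = Q(√262, √166). Since 262 and 166 are distinct squarefree integers > 1, their product 43492 is not a perfect square, so √166 ∉ Q(√262). By the tower law [K:Q] = [Q(√262,√166):Q(√262)] · [Q(√262):Q] = 2 · 2 = 4.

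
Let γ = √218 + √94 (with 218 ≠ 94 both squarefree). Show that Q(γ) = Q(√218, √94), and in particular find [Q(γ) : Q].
[Q(γ) : Q] = 4 (equivalently, Q(γ) = Q(√218, √94))

Obviously Q(γ) ⊆ Q(√218, √94), and [Q(√218, √94):Q] = 4 (since 218, 94 are distinct squarefree integers > 1 with 20492 not a perfect square). To show equality we compute the minimal polynomial of γ. From γ = √218 + √94: γ^2 = 218 + 2√(20492) + 94 = 312 + 2√(20492), so γ^2 - 312 = 2√(20492); squaring, (γ^2 - 312)^2 = 4·20492, i.e. γ^4 - 624γ^2 + 97344 - 81968 = 0, i.e. γ^4 - 624γ^2 + 15376 = 0. So γ is a root of x^4 - 624x^2 + 15376. This polynomial is irreducible over Q: it has no rational root (each ±√218 ± √94 is irrational), and any factorization into two quadratics over Q would force √(20492) ∈ Q (pairing opposite roots) or √218, √94 ∈ Q (other pairings), all impossible. Hence [Q(γ):Q] = 4 = [Q(√218, √94):Q], so Q(γ) = Q(√218, √94).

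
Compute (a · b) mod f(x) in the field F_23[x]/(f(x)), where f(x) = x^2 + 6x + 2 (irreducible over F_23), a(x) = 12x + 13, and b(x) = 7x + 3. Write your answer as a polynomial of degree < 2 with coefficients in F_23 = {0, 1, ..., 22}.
a · b ≡ 14x + 9 (mod f(x))

Multiply in F_23[x]: a(x)·b(x) = (12x + 13)·(7x + 3) = 15x^2 + 12x + 16. This has degree ≥ 2, so divide by f(x) over F_23: 15x^2 + 12x + 16 = (15)·(x^2 + 6x + 2) + (14x + 9). Hence a·b ≡ 14x + 9 (mod f). (F_23[x]/(f) is a field with 23^2 = 529 elements since f is irreducible of degree 2.)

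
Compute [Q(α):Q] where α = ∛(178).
[Q(α):Q] = 3

The minimal polynomial of α is x^3 - 178, irreducible over Q since 178 is not a perfect cube (so x^3 - 178 has no rational root). Hence [Q(α):Q] = deg(m_α) = 3.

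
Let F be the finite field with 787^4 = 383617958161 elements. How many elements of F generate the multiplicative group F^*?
There are φ(383617958160) = 100191436800 primitive elements

F_q^* is cyclic of order q - 1 = 383617958160. A cyclic group of order m has exactly φ(m) generators. Here m = 383617958160 = 2^4 · 3 · 5 · 131 · 197 · 241 · 257, so the number of primitive elements is φ(383617958160) = 100191436800.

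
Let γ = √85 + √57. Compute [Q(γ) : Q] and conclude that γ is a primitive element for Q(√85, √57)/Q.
[Q(γ) : Q] = 4 (equivalently, Q(γ) = Q(√85, √57))

Obviously Q(γ) ⊆ Q(√85, √57), and [Q(√85, √57):Q] = 4 (since 85, 57 are distinct squarefree integers > 1 with 4845 not a perfect square). To show equality we compute the minimal polynomial of γ. From γ = √85 + √57: γ^2 = 85 + 2√(4845) + 57 = 142 + 2√(4845), so γ^2 - 142 = 2√(4845); squaring, (γ^2 - 142)^2 = 4·4845, i.e. γ^4 - 284γ^2 + 20164 - 19380 = 0, i.e. γ^4 - 284γ^2 + 784 = 0. So γ is a root of x^4 - 284x^2 + 784. This polynomial is irreducible over Q: it has no rational root (each ±√85 ± √57 is irrational), and any factorization into two quadratics over Q would force √(4845) ∈ Q (pairing opposite roots) or √85, √57 ∈ Q (other pairings), all impossible. Hence [Q(γ):Q] = 4 = [Q(√85, √57):Q], so Q(γ) = Q(√85, √57).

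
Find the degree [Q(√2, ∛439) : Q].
[Q(√2, ∛439) : Q] = 6

Let L = Q(√2, ∛439). Since Q(√2) ⊂ L and [Q(√2):Q] = 2, the tower law gives 2 | [L:Q]. Likewise Q(∛439) ⊂ L with [Q(∛439):Q] = 3 (because 439 is not a perfect cube), so 3 | [L:Q]. As gcd(2,3) = 1, [L:Q] is divisible by 6. Conversely L is generated over Q by √2 and ∛439, so [L:Q] ≤ 2·3 = 6. Therefore [Q(√2, ∛439) : Q] = 6.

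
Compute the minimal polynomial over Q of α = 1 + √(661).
m_α(x) = x^2 - 2x - 660

From α - 1 = √(661), squaring gives (α - 1)^2 = 661, i.e. α^2 - 2α + 1 = 661, so α^2 - 2α - 660 = 0. The discriminant of x^2 - 2x - 660 is (-2)^2 - 4·(-660) = 4 + 2640 = 2644, and 4·(661) is not a perfect square in Q since 661 is squarefree and ≠ 1. Hence x^2 - 2x - 660 is irreducible over Q and is the minimal polynomial of α.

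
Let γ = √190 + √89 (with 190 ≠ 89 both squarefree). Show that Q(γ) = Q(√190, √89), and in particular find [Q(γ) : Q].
[Q(γ) : Q] = 4 (equivalently, Q(γ) = Q(√190, √89))

Obviously Q(γ) ⊆ Q(√190, √89), and [Q(√190, √89):Q] = 4 (since 190, 89 are distinct squarefree integers > 1 with 16910 not a perfect square). To show equality we compute the minimal polynomial of γ. From γ = √190 + √89: γ^2 = 190 + 2√(16910) + 89 = 279 + 2√(16910), so γ^2 - 279 = 2√(16910); squaring, (γ^2 - 279)^2 = 4·16910, i.e. γ^4 - 558γ^2 + 77841 - 67640 = 0, i.e. γ^4 - 558γ^2 + 10201 = 0. So γ is a root of x^4 - 558x^2 + 10201. This polynomial is irreducible over Q: it has no rational root (each ±√190 ± √89 is irrational), and any factorization into two quadratics over Q would force √(16910) ∈ Q (pairing opposite roots) or √190, √89 ∈ Q (other pairings), all impossible. Hence [Q(γ):Q] = 4 = [Q(√190, √89):Q], so Q(γ) = Q(√190, √89).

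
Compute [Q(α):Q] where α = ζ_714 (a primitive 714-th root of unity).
[Q(α):Q] = 192

The minimal polynomial of ζ_714 over Q is the 714-th cyclotomic polynomial Φ_714(x), which is irreducible over Q and has degree φ(714) = 192. Hence [Q(α):Q] = φ(714) = 192.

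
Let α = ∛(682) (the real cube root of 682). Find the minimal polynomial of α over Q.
m_α(x) = x^3 - 682

α satisfies α^3 = 682, so x^3 - 682 annihilates α. By the rational root test, a rational root p/q (in lowest terms) of x^3 - 682 would satisfy p^3 = 682 q^3, forcing q = 1 and p^3 = 682; but 682 is not a perfect cube, contradiction. A monic cubic over Q with no rational root is irreducible (any nontrivial factorization would include a linear factor). Hence x^3 - 682 is the minimal polynomial of α, and in particular [Q(α):Q] = 3.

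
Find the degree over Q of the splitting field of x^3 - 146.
[K : Q] = 6

The roots of x^3 - 146 are ∛146, ω∛146, ω^2∛146 where ω = e^(2πi/3) is a primitive cube root of unity, so K = Q(∛146, ω). Now [Q(∛146):Q] = 3 (since 146 is not a perfect cube, x^3 - 146 is irreducible) and [Q(ω):Q] = 2. Both 2 and 3 divide [K:Q], and [K:Q] ≤ 3·2 = 6, so [K:Q] = 6. (Equivalently: Q(∛146) ⊂ R but ω ∉ R, so [K : Q(∛146)] = 2.)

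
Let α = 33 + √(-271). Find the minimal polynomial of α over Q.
m_α(x) = x^2 - 66x + 1360

From α - 33 = √(-271), squaring gives (α - 33)^2 = -271, i.e. α^2 - 66α + 1089 = -271, so α^2 - 66α + 1360 = 0. The discriminant of x^2 - 66x + 1360 is (-66)^2 - 4·(1360) = 4356 - 5440 = -1084, and 4·(-271) is not a perfect square in Q since -271 is squarefree and ≠ 1. Hence x^2 - 66x + 1360 is irreducible over Q and is the minimal polynomial of α.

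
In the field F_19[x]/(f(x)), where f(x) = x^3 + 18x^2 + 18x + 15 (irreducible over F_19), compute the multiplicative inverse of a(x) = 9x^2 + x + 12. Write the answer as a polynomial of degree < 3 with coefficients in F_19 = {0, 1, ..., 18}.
a(x)^(-1) ≡ 16x^2 + 13x + 17 (mod f(x))

Since f is irreducible over F_19, F_19[x]/(f) is a field and a(x) ≠ 0 has an inverse. Apply the extended Euclidean algorithm to f(x) and a(x) in F_19[x]: f(x) = (17x + 17)·a(x) + (6x + 1);  a(x) = (11x + 11)·(6x + 1) + (1). The last nonzero remainder is the constant 1 = gcd(f, a) in F_19. Back-substituting through the division chain expresses 1 = s(x)·a(x) + t(x)·f(x) with s(x) ≡ 16x^2 + 13x + 17 (mod f), so a(x)^(-1) ≡ s(x) = 16x^2 + 13x + 17 (mod f). Check: (9x^2 + x + 12)·(16x^2 + 13x + 17) = 11x^4 + 16x^2 + 2x + 14 ≡ 1 (mod x^3 + 18x^2 + 18x + 15).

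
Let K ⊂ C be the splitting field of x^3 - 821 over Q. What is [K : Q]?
[K : Q] = 6

The roots of x^3 - 821 are ∛821, ω∛821, ω^2∛821 where ω = e^(2πi/3) is a primitive cube root of unity, so K = Q(∛821, ω). Now [Q(∛821):Q] = 3 (since 821 is not a perfect cube, x^3 - 821 is irreducible) and [Q(ω):Q] = 2. Both 2 and 3 divide [K:Q], and [K:Q] ≤ 3·2 = 6, so [K:Q] = 6. (Equivalently: Q(∛821) ⊂ R but ω ∉ R, so [K : Q(∛821)] = 2.)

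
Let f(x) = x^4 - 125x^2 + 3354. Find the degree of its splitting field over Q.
[K : Q] = 4

Solving the quadratic in x^2: x^2 = (125 ± √(125^2 - 4·3354))/2 = (125 ± √2209)/2 = (125 ± 47)/2, giving x^2 = 39 or x^2 = 86. So f(x) = (x^2 - 39)(x^2 - 86) and the roots of f are ±√39, ±√86. Hence the splitting field is K = Q(√39, √86). Since 39 and 86 are distinct squarefree integers > 1, their product 3354 is not a perfect square, so √86 ∉ Q(√39). By the tower law [K:Q] = [Q(√39,√86):Q(√39)] · [Q(√39):Q] = 2 · 2 = 4.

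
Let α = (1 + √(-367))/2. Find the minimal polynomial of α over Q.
m_α(x) = x^2 - x + 92

From 2α - 1 = √(-367), squaring gives (2α - 1)^2 = -367, i.e. 4α^2 - 4α + 1 = -367, so α^2 - α + (1 + 367)/4 = 0. Since -367 ≡ 1 (mod 4), (1 + 367)/4 = 92 ∈ Z. The polynomial x^2 - x + 92 has discriminant 1 - 4·(92) = -367, which is not a perfect square in Q (d = -367 is squarefree and ≠ 1), so x^2 - x + 92 is irreducible over Q. It is the minimal polynomial of α.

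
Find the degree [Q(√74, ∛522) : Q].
[Q(√74, ∛522) : Q] = 6

Let L = Q(√74, ∛522). Since Q(√74) ⊂ L and [Q(√74):Q] = 2, the tower law gives 2 | [L:Q]. Likewise Q(∛522) ⊂ L with [Q(∛522):Q] = 3 (because 522 is not a perfect cube), so 3 | [L:Q]. As gcd(2,3) = 1, [L:Q] is divisible by 6. Conversely L is generated over Q by √74 and ∛522, so [L:Q] ≤ 2·3 = 6. Therefore [Q(√74, ∛522) : Q] = 6.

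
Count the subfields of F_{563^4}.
F_{563^4} has 3 subfields

The subfields of F_{p^n} are exactly the fields F_{p^d} for d | n (each is the fixed field of the unique index-d subgroup of Gal(F_{p^n}/F_p) ≅ Z/nZ). The divisors of n = 4 are {1, 2, 4}, giving 3 subfields: F_{563^1}, F_{563^2}, F_{563^4}.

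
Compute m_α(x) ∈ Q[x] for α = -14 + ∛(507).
m_α(x) = x^3 + 42x^2 + 588x + 2237

Set β = α + 14 = ∛(507), so β^3 = 507. Then (α + 14)^3 - 507 = 0, i.e. α is a root of g(x) = (x + 14)^3 - 507 = x^3 + 42x^2 + 588x + 2237. Since g(x) = h(x + 14) where h(x) = x^3 - 507, and h is irreducible over Q (because 507 is not a perfect cube, so h has no rational root, and a monic cubic with no rational root is irreducible), g is also irreducible (irreducibility is preserved under the substitution x → x + 14). Hence m_α(x) = x^3 + 42x^2 + 588x + 2237.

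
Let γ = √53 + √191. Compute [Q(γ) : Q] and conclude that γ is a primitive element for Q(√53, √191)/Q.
[Q(γ) : Q] = 4 (equivalently, Q(γ) = Q(√53, √191))

Obviously Q(γ) ⊆ Q(√53, √191), and [Q(√53, √191):Q] = 4 (since 53, 191 are distinct squarefree integers > 1 with 10123 not a perfect square). To show equality we compute the minimal polynomial of γ. From γ = √53 + √191: γ^2 = 53 + 2√(10123) + 191 = 244 + 2√(10123), so γ^2 - 244 = 2√(10123); squaring, (γ^2 - 244)^2 = 4·10123, i.e. γ^4 - 488γ^2 + 59536 - 40492 = 0, i.e. γ^4 - 488γ^2 + 19044 = 0. So γ is a root of x^4 - 488x^2 + 19044. This polynomial is irreducible over Q: it has no rational root (each ±√53 ± √191 is irrational), and any factorization into two quadratics over Q would force √(10123) ∈ Q (pairing opposite roots) or √53, √191 ∈ Q (other pairings), all impossible. Hence [Q(γ):Q] = 4 = [Q(√53, √191):Q], so Q(γ) = Q(√53, √191).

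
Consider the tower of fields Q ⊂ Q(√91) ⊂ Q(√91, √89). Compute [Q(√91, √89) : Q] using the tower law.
[Q(√91, √89) : Q] = 4

[Q(√91):Q] = 2 (min poly x^2 - 91, irreducible since 91 is squarefree > 1). For the top step, suppose √89 ∈ Q(√91), say √89 = c + d√91 with c, d ∈ Q. Squaring: 89 = c^2 + 91d^2 + 2cd√91. Since √91 ∉ Q this forces 2cd = 0. If d = 0 then √89 = c ∈ Q, contradicting 89 squarefree > 1. If c = 0 then 89 = 91d^2, so 91·89 = (91d)^2 is a perfect square in Q — but 91·89 = 8099 is not a perfect square (since 91 and 89 are distinct squarefree integers). Contradiction. Hence √89 ∉ Q(√91), so x^2 - 89 stays irreducible over Q(√91) and [Q(√91, √89) : Q(√91)] = 2. By the tower law, [Q(√91, √89) : Q] = 2 · 2 = 4.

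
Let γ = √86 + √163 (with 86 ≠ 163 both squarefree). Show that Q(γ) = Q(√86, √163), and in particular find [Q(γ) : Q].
[Q(γ) : Q] = 4 (equivalently, Q(γ) = Q(√86, √163))

Obviously Q(γ) ⊆ Q(√86, √163), and [Q(√86, √163):Q] = 4 (since 86, 163 are distinct squarefree integers > 1 with 14018 not a perfect square). To show equality we compute the minimal polynomial of γ. From γ = √86 + √163: γ^2 = 86 + 2√(14018) + 163 = 249 + 2√(14018), so γ^2 - 249 = 2√(14018); squaring, (γ^2 - 249)^2 = 4·14018, i.e. γ^4 - 498γ^2 + 62001 - 56072 = 0, i.e. γ^4 - 498γ^2 + 5929 = 0. So γ is a root of x^4 - 498x^2 + 5929. This polynomial is irreducible over Q: it has no rational root (each ±√86 ± √163 is irrational), and any factorization into two quadratics over Q would force √(14018) ∈ Q (pairing opposite roots) or √86, √163 ∈ Q (other pairings), all impossible. Hence [Q(γ):Q] = 4 = [Q(√86, √163):Q], so Q(γ) = Q(√86, √163).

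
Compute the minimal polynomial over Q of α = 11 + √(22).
m_α(x) = x^2 - 22x + 99

From α - 11 = √(22), squaring gives (α - 11)^2 = 22, i.e. α^2 - 22α + 121 = 22, so α^2 - 22α + 99 = 0. The discriminant of x^2 - 22x + 99 is (-22)^2 - 4·(99) = 484 - 396 = 88, and 4·(22) is not a perfect square in Q since 22 is squarefree and ≠ 1. Hence x^2 - 22x + 99 is irreducible over Q and is the minimal polynomial of α.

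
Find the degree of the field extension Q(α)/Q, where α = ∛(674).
[Q(α):Q] = 3

The minimal polynomial of α is x^3 - 674, irreducible over Q since 674 is not a perfect cube (so x^3 - 674 has no rational root). Hence [Q(α):Q] = deg(m_α) = 3.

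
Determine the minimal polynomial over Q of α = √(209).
m_α(x) = x^2 - 209

α satisfies α^2 - 209 = 0, so x^2 - 209 annihilates α. Since d = 209 is squarefree and ≠ 1, it is not a perfect square in Q, so x^2 - 209 has no rational root and is therefore irreducible over Q (a degree-2 polynomial over a field is irreducible iff it has no root). Hence m_α(x) = x^2 - 209.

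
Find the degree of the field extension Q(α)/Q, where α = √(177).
[Q(α):Q] = 2

[Q(α):Q] equals the degree of the minimal polynomial of α. Here α^2 = 177 and x^2 - 177 is irreducible (d = 177 is squarefree, ≠ 1, hence not a square), so deg(m_α) = 2. Thus [Q(α):Q] = 2.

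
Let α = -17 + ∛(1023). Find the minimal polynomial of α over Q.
m_α(x) = x^3 + 51x^2 + 867x + 3890

Set β = α + 17 = ∛(1023), so β^3 = 1023. Then (α + 17)^3 - 1023 = 0, i.e. α is a root of g(x) = (x + 17)^3 - 1023 = x^3 + 51x^2 + 867x + 3890. Since g(x) = h(x + 17) where h(x) = x^3 - 1023, and h is irreducible over Q (because 1023 is not a perfect cube, so h has no rational root, and a monic cubic with no rational root is irreducible), g is also irreducible (irreducibility is preserved under the substitution x → x + 17). Hence m_α(x) = x^3 + 51x^2 + 867x + 3890.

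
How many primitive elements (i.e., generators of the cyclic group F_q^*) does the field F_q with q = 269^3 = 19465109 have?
There are φ(19465108) = 8553600 primitive elements

F_q^* is cyclic of order q - 1 = 19465108. A cyclic group of order m has exactly φ(m) generators. Here m = 19465108 = 2^2 · 13 · 37 · 67 · 151, so the number of primitive elements is φ(19465108) = 8553600.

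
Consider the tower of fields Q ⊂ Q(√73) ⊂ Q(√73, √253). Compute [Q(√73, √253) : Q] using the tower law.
[Q(√73, √253) : Q] = 4

[Q(√73):Q] = 2 (min poly x^2 - 73, irreducible since 73 is squarefree > 1). For the top step, suppose √253 ∈ Q(√73), say √253 = c + d√73 with c, d ∈ Q. Squaring: 253 = c^2 + 73d^2 + 2cd√73. Since √73 ∉ Q this forces 2cd = 0. If d = 0 then √253 = c ∈ Q, contradicting 253 squarefree > 1. If c = 0 then 253 = 73d^2, so 73·253 = (73d)^2 is a perfect square in Q — but 73·253 = 18469 is not a perfect square (since 73 and 253 are distinct squarefree integers). Contradiction. Hence √253 ∉ Q(√73), so x^2 - 253 stays irreducible over Q(√73) and [Q(√73, √253) : Q(√73)] = 2. By the tower law, [Q(√73, √253) : Q] = 2 · 2 = 4.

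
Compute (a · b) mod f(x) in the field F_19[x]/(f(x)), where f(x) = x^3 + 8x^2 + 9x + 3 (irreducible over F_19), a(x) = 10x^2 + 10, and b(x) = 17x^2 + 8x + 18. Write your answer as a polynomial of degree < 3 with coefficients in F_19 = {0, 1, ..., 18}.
a · b ≡ 16x^2 + 13x + 11 (mod f(x))

Multiply in F_19[x]: a(x)·b(x) = (10x^2 + 10)·(17x^2 + 8x + 18) = 18x^4 + 4x^3 + 8x^2 + 4x + 9. This has degree ≥ 3, so divide by f(x) over F_19: 18x^4 + 4x^3 + 8x^2 + 4x + 9 = (18x + 12)·(x^3 + 8x^2 + 9x + 3) + (16x^2 + 13x + 11). Hence a·b ≡ 16x^2 + 13x + 11 (mod f). (F_19[x]/(f) is a field with 19^3 = 6859 elements since f is irreducible of degree 3.)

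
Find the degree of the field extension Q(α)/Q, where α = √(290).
[Q(α):Q] = 2

[Q(α):Q] equals the degree of the minimal polynomial of α. Here α^2 = 290 and x^2 - 290 is irreducible (d = 290 is squarefree, ≠ 1, hence not a square), so deg(m_α) = 2. Thus [Q(α):Q] = 2.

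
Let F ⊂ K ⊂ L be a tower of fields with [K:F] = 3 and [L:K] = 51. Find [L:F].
[L:F] = 153

The tower law says that for any tower of field extensions F ⊂ K ⊂ L with finite degrees, [L:F] = [L:K] · [K:F]. Here this gives [L:F] = 51 · 3 = 153.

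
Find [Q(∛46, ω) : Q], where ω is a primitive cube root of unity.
[Q(∛46, ω) : Q] = 6

[Q(∛46):Q] = 3 (min poly x^3 - 46, irreducible since 46 is not a perfect cube). [Q(ω):Q] = 2 (min poly x^2 + x + 1). Since Q(∛46) ⊂ R and ω ∉ R, we have ω ∉ Q(∛46), so x^2 + x + 1 remains irreducible over Q(∛46) and [Q(∛46, ω) : Q(∛46)] = 2. By the tower law, [Q(∛46, ω) : Q] = 3 · 2 = 6. (In fact Q(∛46, ω) is the splitting field of x^3 - 46 over Q.)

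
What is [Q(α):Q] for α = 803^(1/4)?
[Q(α):Q] = 4

α is a root of x^4 - 803. By Eisenstein's criterion at the prime p = 11 (which divides the constant term 803 but p^2 = 121 does not, since 803 is squarefree), x^4 - 803 is irreducible over Q. Hence [Q(α):Q] = 4.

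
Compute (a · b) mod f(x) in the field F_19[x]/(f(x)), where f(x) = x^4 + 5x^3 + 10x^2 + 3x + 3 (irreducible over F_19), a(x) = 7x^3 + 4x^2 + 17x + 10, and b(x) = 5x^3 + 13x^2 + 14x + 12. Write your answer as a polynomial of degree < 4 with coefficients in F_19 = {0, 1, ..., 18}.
a · b ≡ 16x^3 + 11x^2 + 16x + 18 (mod f(x))

Multiply in F_19[x]: a(x)·b(x) = (7x^3 + 4x^2 + 17x + 10)·(5x^3 + 13x^2 + 14x + 12) = 16x^6 + 16x^5 + 7x^4 + 12x^3 + 17x^2 + 2x + 6. This has degree ≥ 4, so divide by f(x) over F_19: 16x^6 + 16x^5 + 7x^4 + 12x^3 + 17x^2 + 2x + 6 = (16x^2 + 12x + 15)·(x^4 + 5x^3 + 10x^2 + 3x + 3) + (16x^3 + 11x^2 + 16x + 18). Hence a·b ≡ 16x^3 + 11x^2 + 16x + 18 (mod f). (F_19[x]/(f) is a field with 19^4 = 130321 elements since f is irreducible of degree 4.)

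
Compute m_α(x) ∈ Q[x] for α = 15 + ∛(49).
m_α(x) = x^3 - 45x^2 + 675x - 3424

Set β = α - 15 = ∛(49), so β^3 = 49. Then (α - 15)^3 - 49 = 0, i.e. α is a root of g(x) = (x - 15)^3 - 49 = x^3 - 45x^2 + 675x - 3424. Since g(x) = h(x - 15) where h(x) = x^3 - 49, and h is irreducible over Q (because 49 is not a perfect cube, so h has no rational root, and a monic cubic with no rational root is irreducible), g is also irreducible (irreducibility is preserved under the substitution x → x - 15). Hence m_α(x) = x^3 - 45x^2 + 675x - 3424.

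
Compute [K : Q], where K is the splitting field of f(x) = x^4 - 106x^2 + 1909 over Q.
[K : Q] = 4

Solving the quadratic in x^2: x^2 = (106 ± √(106^2 - 4·1909))/2 = (106 ± √3600)/2 = (106 ± 60)/2, giving x^2 = 23 or x^2 = 83. So f(x) = (x^2 - 23)(x^2 - 83) and the roots of f are ±√23, ±√83. Hence the splitting field is K = Q(√23, √83). Since 23 and 83 are distinct squarefree integers > 1, their product 1909 is not a perfect square, so √83 ∉ Q(√23). By the tower law [K:Q] = [Q(√23,√83):Q(√23)] · [Q(√23):Q] = 2 · 2 = 4.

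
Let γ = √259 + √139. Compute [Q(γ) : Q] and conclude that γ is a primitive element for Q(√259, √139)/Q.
[Q(γ) : Q] = 4 (equivalently, Q(γ) = Q(√259, √139))

Obviously Q(γ) ⊆ Q(√259, √139), and [Q(√259, √139):Q] = 4 (since 259, 139 are distinct squarefree integers > 1 with 36001 not a perfect square). To show equality we compute the minimal polynomial of γ. From γ = √259 + √139: γ^2 = 259 + 2√(36001) + 139 = 398 + 2√(36001), so γ^2 - 398 = 2√(36001); squaring, (γ^2 - 398)^2 = 4·36001, i.e. γ^4 - 796γ^2 + 158404 - 144004 = 0, i.e. γ^4 - 796γ^2 + 14400 = 0. So γ is a root of x^4 - 796x^2 + 14400. This polynomial is irreducible over Q: it has no rational root (each ±√259 ± √139 is irrational), and any factorization into two quadratics over Q would force √(36001) ∈ Q (pairing opposite roots) or √259, √139 ∈ Q (other pairings), all impossible. Hence [Q(γ):Q] = 4 = [Q(√259, √139):Q], so Q(γ) = Q(√259, √139).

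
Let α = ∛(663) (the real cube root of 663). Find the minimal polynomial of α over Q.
m_α(x) = x^3 - 663

α satisfies α^3 = 663, so x^3 - 663 annihilates α. By the rational root test, a rational root p/q (in lowest terms) of x^3 - 663 would satisfy p^3 = 663 q^3, forcing q = 1 and p^3 = 663; but 663 is not a perfect cube, contradiction. A monic cubic over Q with no rational root is irreducible (any nontrivial factorization would include a linear factor). Hence x^3 - 663 is the minimal polynomial of α, and in particular [Q(α):Q] = 3.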